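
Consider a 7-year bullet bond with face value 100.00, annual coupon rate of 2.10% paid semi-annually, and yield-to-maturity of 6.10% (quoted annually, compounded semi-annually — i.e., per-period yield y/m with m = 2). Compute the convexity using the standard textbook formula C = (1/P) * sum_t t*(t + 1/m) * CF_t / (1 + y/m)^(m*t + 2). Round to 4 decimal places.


Answer: Convexity = 44.4931

Derivation:
Coupon per period c = face * coupon_rate / m = 1.050000
Periods per year m = 2; per-period yield y/m = 0.030500
Number of cashflows N = 14
Cashflows (t years, CF_t, discount factor 1/(1+y/m)^(m*t), PV):
  t = 0.5000: CF_t = 1.050000, DF = 0.970403, PV = 1.018923
  t = 1.0000: CF_t = 1.050000, DF = 0.941681, PV = 0.988766
  t = 1.5000: CF_t = 1.050000, DF = 0.913810, PV = 0.959501
  t = 2.0000: CF_t = 1.050000, DF = 0.886764, PV = 0.931102
  t = 2.5000: CF_t = 1.050000, DF = 0.860518, PV = 0.903544
  t = 3.0000: CF_t = 1.050000, DF = 0.835049, PV = 0.876802
  t = 3.5000: CF_t = 1.050000, DF = 0.810334, PV = 0.850851
  t = 4.0000: CF_t = 1.050000, DF = 0.786350, PV = 0.825668
  t = 4.5000: CF_t = 1.050000, DF = 0.763076, PV = 0.801230
  t = 5.0000: CF_t = 1.050000, DF = 0.740491, PV = 0.777516
  t = 5.5000: CF_t = 1.050000, DF = 0.718575, PV = 0.754504
  t = 6.0000: CF_t = 1.050000, DF = 0.697307, PV = 0.732172
  t = 6.5000: CF_t = 1.050000, DF = 0.676669, PV = 0.710502
  t = 7.0000: CF_t = 101.050000, DF = 0.656641, PV = 66.353582
Price P = sum_t PV_t = 77.484662
Convexity numerator sum_t t*(t + 1/m) * CF_t / (1+y/m)^(m*t + 2):
  t = 0.5000: term = 0.479750
  t = 1.0000: term = 1.396653
  t = 1.5000: term = 2.710632
  t = 2.0000: term = 4.384008
  t = 2.5000: term = 6.381380
  t = 3.0000: term = 8.669512
  t = 3.5000: term = 11.217223
  t = 4.0000: term = 13.995288
  t = 4.5000: term = 16.976332
  t = 5.0000: term = 20.134741
  t = 5.5000: term = 23.446568
  t = 6.0000: term = 26.889453
  t = 6.5000: term = 30.442531
  t = 7.0000: term = 3280.406648
Convexity = (1/P) * sum = 3447.530719 / 77.484662 = 44.493073


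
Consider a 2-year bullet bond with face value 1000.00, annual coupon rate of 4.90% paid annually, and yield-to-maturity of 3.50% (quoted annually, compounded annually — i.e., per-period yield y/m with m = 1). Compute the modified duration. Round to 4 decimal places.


Coupon per period c = face * coupon_rate / m = 49.000000
Periods per year m = 1; per-period yield y/m = 0.035000
Number of cashflows N = 2
Cashflows (t years, CF_t, discount factor 1/(1+y/m)^(m*t), PV):
  t = 1.0000: CF_t = 49.000000, DF = 0.966184, PV = 47.342995
  t = 2.0000: CF_t = 1049.000000, DF = 0.933511, PV = 979.252725
Price P = sum_t PV_t = 1026.595720
First compute Macaulay numerator sum_t t * PV_t:
  t * PV_t at t = 1.0000: 47.342995
  t * PV_t at t = 2.0000: 1958.505449
Macaulay duration D = 2005.848445 / 1026.595720 = 1.953884
Modified duration = D / (1 + y/m) = 1.953884 / (1 + 0.035000) = 1.887810

Answer: Modified duration = 1.8878


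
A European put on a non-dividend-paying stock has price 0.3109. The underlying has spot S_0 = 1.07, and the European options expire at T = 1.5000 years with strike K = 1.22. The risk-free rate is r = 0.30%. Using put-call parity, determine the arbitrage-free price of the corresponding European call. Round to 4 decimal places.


Put-call parity: C - P = S_0 * exp(-qT) - K * exp(-rT).
S_0 * exp(-qT) = 1.0700 * 1.00000000 = 1.07000000
K * exp(-rT) = 1.2200 * 0.99551011 = 1.21452233
C = P + S*exp(-qT) - K*exp(-rT)
C = 0.3109 + 1.07000000 - 1.21452233 = 0.1664

Answer: Call price = 0.1664


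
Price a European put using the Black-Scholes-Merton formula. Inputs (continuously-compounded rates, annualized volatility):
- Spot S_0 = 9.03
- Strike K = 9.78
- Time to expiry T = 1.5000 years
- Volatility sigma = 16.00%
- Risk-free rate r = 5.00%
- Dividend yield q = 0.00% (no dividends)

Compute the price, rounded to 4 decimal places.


Answer: Price = 0.7284

Derivation:
d1 = (ln(S/K) + (r - q + 0.5*sigma^2) * T) / (sigma * sqrt(T)) = 0.07355044
d2 = d1 - sigma * sqrt(T) = -0.12240874
exp(-rT) = 0.92774349; exp(-qT) = 1.00000000
P = K * exp(-rT) * N(-d2) - S_0 * exp(-qT) * N(-d1)
N(-d1) = 0.47068405; N(-d2) = 0.54871234
P = 9.7800 * 0.92774349 * 0.54871234 - 9.0300 * 1.00000000 * 0.47068405 = 0.7284


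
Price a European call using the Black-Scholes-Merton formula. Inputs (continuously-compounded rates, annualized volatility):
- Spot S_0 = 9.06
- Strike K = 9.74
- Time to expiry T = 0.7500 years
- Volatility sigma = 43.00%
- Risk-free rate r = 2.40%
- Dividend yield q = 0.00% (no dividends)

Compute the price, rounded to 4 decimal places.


Answer: Price = 1.1370

Derivation:
d1 = (ln(S/K) + (r - q + 0.5*sigma^2) * T) / (sigma * sqrt(T)) = 0.04018761
d2 = d1 - sigma * sqrt(T) = -0.33220331
exp(-rT) = 0.98216103; exp(-qT) = 1.00000000
C = S_0 * exp(-qT) * N(d1) - K * exp(-rT) * N(d2)
N(d1) = 0.51602822; N(d2) = 0.36986787
C = 9.0600 * 1.00000000 * 0.51602822 - 9.7400 * 0.98216103 * 0.36986787 = 1.1370


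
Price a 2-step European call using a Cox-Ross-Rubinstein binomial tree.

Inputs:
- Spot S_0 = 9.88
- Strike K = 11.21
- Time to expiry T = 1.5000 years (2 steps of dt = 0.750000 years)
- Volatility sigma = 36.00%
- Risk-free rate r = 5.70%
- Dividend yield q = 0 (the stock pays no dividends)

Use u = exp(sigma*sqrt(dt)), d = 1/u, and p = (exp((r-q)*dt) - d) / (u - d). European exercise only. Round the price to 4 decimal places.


Answer: Price = V(0,0) = 1.6022

Derivation:
dt = T/N = 0.750000
u = exp(sigma*sqrt(dt)) = 1.365839; d = 1/u = 0.732151
p = (exp((r-q)*dt) - d) / (u - d) = 0.491608
Discount per step: exp(-r*dt) = 0.958151
Stock lattice S(k, i) with i counting down-moves:
  k=0: S(0,0) = 9.8800
  k=1: S(1,0) = 13.4945; S(1,1) = 7.2336
  k=2: S(2,0) = 18.4313; S(2,1) = 9.8800; S(2,2) = 5.2961
Terminal payoffs V(N, i) = max(S_T - K, 0):
  V(2,0) = 7.221309; V(2,1) = 0.000000; V(2,2) = 0.000000
Backward induction: V(k, i) = exp(-r*dt) * [p * V(k+1, i) + (1-p) * V(k+1, i+1)].
  V(1,0) = exp(-r*dt) * [p*7.221309 + (1-p)*0.000000] = 3.401486
  V(1,1) = exp(-r*dt) * [p*0.000000 + (1-p)*0.000000] = 0.000000
  V(0,0) = exp(-r*dt) * [p*3.401486 + (1-p)*0.000000] = 1.602217


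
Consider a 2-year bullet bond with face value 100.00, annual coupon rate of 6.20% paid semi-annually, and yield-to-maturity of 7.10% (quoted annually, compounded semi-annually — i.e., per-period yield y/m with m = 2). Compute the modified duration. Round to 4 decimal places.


Coupon per period c = face * coupon_rate / m = 3.100000
Periods per year m = 2; per-period yield y/m = 0.035500
Number of cashflows N = 4
Cashflows (t years, CF_t, discount factor 1/(1+y/m)^(m*t), PV):
  t = 0.5000: CF_t = 3.100000, DF = 0.965717, PV = 2.993723
  t = 1.0000: CF_t = 3.100000, DF = 0.932609, PV = 2.891089
  t = 1.5000: CF_t = 3.100000, DF = 0.900637, PV = 2.791974
  t = 2.0000: CF_t = 103.100000, DF = 0.869760, PV = 89.672288
Price P = sum_t PV_t = 98.349074
First compute Macaulay numerator sum_t t * PV_t:
  t * PV_t at t = 0.5000: 1.496861
  t * PV_t at t = 1.0000: 2.891089
  t * PV_t at t = 1.5000: 4.187961
  t * PV_t at t = 2.0000: 179.344577
Macaulay duration D = 187.920488 / 98.349074 = 1.910750
Modified duration = D / (1 + y/m) = 1.910750 / (1 + 0.035500) = 1.845244

Answer: Modified duration = 1.8452


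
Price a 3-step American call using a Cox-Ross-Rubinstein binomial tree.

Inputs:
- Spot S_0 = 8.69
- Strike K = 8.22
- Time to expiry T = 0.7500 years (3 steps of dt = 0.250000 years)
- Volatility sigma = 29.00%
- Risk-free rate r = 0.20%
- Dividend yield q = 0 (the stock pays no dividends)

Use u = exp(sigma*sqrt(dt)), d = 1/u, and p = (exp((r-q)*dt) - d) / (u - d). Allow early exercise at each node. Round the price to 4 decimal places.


Answer: Price = V(0,0) = 1.1580

Derivation:
dt = T/N = 0.250000
u = exp(sigma*sqrt(dt)) = 1.156040; d = 1/u = 0.865022
p = (exp((r-q)*dt) - d) / (u - d) = 0.465532
Discount per step: exp(-r*dt) = 0.999500
Stock lattice S(k, i) with i counting down-moves:
  k=0: S(0,0) = 8.6900
  k=1: S(1,0) = 10.0460; S(1,1) = 7.5170
  k=2: S(2,0) = 11.6136; S(2,1) = 8.6900; S(2,2) = 6.5024
  k=3: S(3,0) = 13.4257; S(3,1) = 10.0460; S(3,2) = 7.5170; S(3,3) = 5.6247
Terminal payoffs V(N, i) = max(S_T - K, 0):
  V(3,0) = 5.205729; V(3,1) = 1.825984; V(3,2) = 0.000000; V(3,3) = 0.000000
Backward induction: V(k, i) = exp(-r*dt) * [p * V(k+1, i) + (1-p) * V(k+1, i+1)]; then take max(V_cont, immediate exercise) for American.
  V(2,0) = exp(-r*dt) * [p*5.205729 + (1-p)*1.825984] = 3.397664; exercise = 3.393555; V(2,0) = max -> 3.397664
  V(2,1) = exp(-r*dt) * [p*1.825984 + (1-p)*0.000000] = 0.849629; exercise = 0.470000; V(2,1) = max -> 0.849629
  V(2,2) = exp(-r*dt) * [p*0.000000 + (1-p)*0.000000] = 0.000000; exercise = 0.000000; V(2,2) = max -> 0.000000
  V(1,0) = exp(-r*dt) * [p*3.397664 + (1-p)*0.849629] = 2.034803; exercise = 1.825984; V(1,0) = max -> 2.034803
  V(1,1) = exp(-r*dt) * [p*0.849629 + (1-p)*0.000000] = 0.395332; exercise = 0.000000; V(1,1) = max -> 0.395332
  V(0,0) = exp(-r*dt) * [p*2.034803 + (1-p)*0.395332] = 1.157979; exercise = 0.470000; V(0,0) = max -> 1.157979


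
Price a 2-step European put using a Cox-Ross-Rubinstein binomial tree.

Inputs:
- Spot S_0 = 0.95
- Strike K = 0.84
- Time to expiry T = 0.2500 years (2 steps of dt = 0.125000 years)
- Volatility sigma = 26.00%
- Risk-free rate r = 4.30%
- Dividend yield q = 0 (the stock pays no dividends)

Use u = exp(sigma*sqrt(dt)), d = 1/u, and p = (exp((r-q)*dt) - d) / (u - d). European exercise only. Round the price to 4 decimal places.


Answer: Price = V(0,0) = 0.0119

Derivation:
dt = T/N = 0.125000
u = exp(sigma*sqrt(dt)) = 1.096281; d = 1/u = 0.912175
p = (exp((r-q)*dt) - d) / (u - d) = 0.506309
Discount per step: exp(-r*dt) = 0.994639
Stock lattice S(k, i) with i counting down-moves:
  k=0: S(0,0) = 0.9500
  k=1: S(1,0) = 1.0415; S(1,1) = 0.8666
  k=2: S(2,0) = 1.1417; S(2,1) = 0.9500; S(2,2) = 0.7905
Terminal payoffs V(N, i) = max(K - S_T, 0):
  V(2,0) = 0.000000; V(2,1) = 0.000000; V(2,2) = 0.049541
Backward induction: V(k, i) = exp(-r*dt) * [p * V(k+1, i) + (1-p) * V(k+1, i+1)].
  V(1,0) = exp(-r*dt) * [p*0.000000 + (1-p)*0.000000] = 0.000000
  V(1,1) = exp(-r*dt) * [p*0.000000 + (1-p)*0.049541] = 0.024327
  V(0,0) = exp(-r*dt) * [p*0.000000 + (1-p)*0.024327] = 0.011945


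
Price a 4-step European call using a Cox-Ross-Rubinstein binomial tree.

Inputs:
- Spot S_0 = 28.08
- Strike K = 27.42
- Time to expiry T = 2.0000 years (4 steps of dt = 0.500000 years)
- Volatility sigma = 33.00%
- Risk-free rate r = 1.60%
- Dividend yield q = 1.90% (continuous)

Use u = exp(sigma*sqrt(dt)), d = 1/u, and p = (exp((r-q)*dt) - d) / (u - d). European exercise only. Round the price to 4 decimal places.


dt = T/N = 0.500000
u = exp(sigma*sqrt(dt)) = 1.262817; d = 1/u = 0.791880
p = (exp((r-q)*dt) - d) / (u - d) = 0.438744
Discount per step: exp(-r*dt) = 0.992032
Stock lattice S(k, i) with i counting down-moves:
  k=0: S(0,0) = 28.0800
  k=1: S(1,0) = 35.4599; S(1,1) = 22.2360
  k=2: S(2,0) = 44.7794; S(2,1) = 28.0800; S(2,2) = 17.6082
  k=3: S(3,0) = 56.5482; S(3,1) = 35.4599; S(3,2) = 22.2360; S(3,3) = 13.9436
  k=4: S(4,0) = 71.4100; S(4,1) = 44.7794; S(4,2) = 28.0800; S(4,3) = 17.6082; S(4,4) = 11.0417
Terminal payoffs V(N, i) = max(S_T - K, 0):
  V(4,0) = 43.990044; V(4,1) = 17.359393; V(4,2) = 0.660000; V(4,3) = 0.000000; V(4,4) = 0.000000
Backward induction: V(k, i) = exp(-r*dt) * [p * V(k+1, i) + (1-p) * V(k+1, i+1)].
  V(3,0) = exp(-r*dt) * [p*43.990044 + (1-p)*17.359393] = 28.812016
  V(3,1) = exp(-r*dt) * [p*17.359393 + (1-p)*0.660000] = 7.923123
  V(3,2) = exp(-r*dt) * [p*0.660000 + (1-p)*0.000000] = 0.287264
  V(3,3) = exp(-r*dt) * [p*0.000000 + (1-p)*0.000000] = 0.000000
  V(2,0) = exp(-r*dt) * [p*28.812016 + (1-p)*7.923123] = 16.951845
  V(2,1) = exp(-r*dt) * [p*7.923123 + (1-p)*0.287264] = 3.608469
  V(2,2) = exp(-r*dt) * [p*0.287264 + (1-p)*0.000000] = 0.125031
  V(1,0) = exp(-r*dt) * [p*16.951845 + (1-p)*3.608469] = 9.387398
  V(1,1) = exp(-r*dt) * [p*3.608469 + (1-p)*0.125031] = 1.640195
  V(0,0) = exp(-r*dt) * [p*9.387398 + (1-p)*1.640195] = 4.999082

Answer: Price = V(0,0) = 4.9991


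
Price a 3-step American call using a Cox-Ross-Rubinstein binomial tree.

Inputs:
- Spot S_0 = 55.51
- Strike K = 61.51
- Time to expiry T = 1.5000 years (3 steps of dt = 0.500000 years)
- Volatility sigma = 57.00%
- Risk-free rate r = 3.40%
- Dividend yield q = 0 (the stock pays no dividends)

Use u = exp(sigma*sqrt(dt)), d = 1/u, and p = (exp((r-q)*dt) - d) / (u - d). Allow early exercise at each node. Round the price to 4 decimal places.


Answer: Price = V(0,0) = 15.1562

Derivation:
dt = T/N = 0.500000
u = exp(sigma*sqrt(dt)) = 1.496383; d = 1/u = 0.668278
p = (exp((r-q)*dt) - d) / (u - d) = 0.421284
Discount per step: exp(-r*dt) = 0.983144
Stock lattice S(k, i) with i counting down-moves:
  k=0: S(0,0) = 55.5100
  k=1: S(1,0) = 83.0642; S(1,1) = 37.0961
  k=2: S(2,0) = 124.2959; S(2,1) = 55.5100; S(2,2) = 24.7905
  k=3: S(3,0) = 185.9943; S(3,1) = 83.0642; S(3,2) = 37.0961; S(3,3) = 16.5670
Terminal payoffs V(N, i) = max(S_T - K, 0):
  V(3,0) = 124.484254; V(3,1) = 21.554221; V(3,2) = 0.000000; V(3,3) = 0.000000
Backward induction: V(k, i) = exp(-r*dt) * [p * V(k+1, i) + (1-p) * V(k+1, i+1)]; then take max(V_cont, immediate exercise) for American.
  V(2,0) = exp(-r*dt) * [p*124.484254 + (1-p)*21.554221] = 63.822720; exercise = 62.785888; V(2,0) = max -> 63.822720
  V(2,1) = exp(-r*dt) * [p*21.554221 + (1-p)*0.000000] = 8.927382; exercise = 0.000000; V(2,1) = max -> 8.927382
  V(2,2) = exp(-r*dt) * [p*0.000000 + (1-p)*0.000000] = 0.000000; exercise = 0.000000; V(2,2) = max -> 0.000000
  V(1,0) = exp(-r*dt) * [p*63.822720 + (1-p)*8.927382] = 31.513590; exercise = 21.554221; V(1,0) = max -> 31.513590
  V(1,1) = exp(-r*dt) * [p*8.927382 + (1-p)*0.000000] = 3.697566; exercise = 0.000000; V(1,1) = max -> 3.697566
  V(0,0) = exp(-r*dt) * [p*31.513590 + (1-p)*3.697566] = 15.156151; exercise = 0.000000; V(0,0) = max -> 15.156151


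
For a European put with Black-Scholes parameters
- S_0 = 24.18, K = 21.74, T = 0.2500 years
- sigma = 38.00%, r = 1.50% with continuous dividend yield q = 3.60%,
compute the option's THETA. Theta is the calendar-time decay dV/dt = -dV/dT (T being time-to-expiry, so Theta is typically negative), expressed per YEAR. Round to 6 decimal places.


d1 = 0.6272208605; d2 = 0.4372208605
phi(d1) = 0.3277049765; exp(-qT) = 0.9910403788; exp(-rT) = 0.9962570225
Theta = -S*exp(-qT)*phi(d1)*sigma/(2*sqrt(T)) + r*K*exp(-rT)*N(-d2) - q*S*exp(-qT)*N(-d1)
N(-d1) = 0.2652572355; N(-d2) = 0.3309755913; sqrt(T) = 0.5000000000
Term 1 = -24.1800 * 0.9910403788 * 0.3277049765 * 0.3800 / (2 * 0.5000000000) = -2.9841062304
Term 2 = 0.0150 * 21.7400 * 0.9962570225 * 0.3309755913 = 0.1075271565
Term 3 = -0.0360 * 24.1800 * 0.9910403788 * 0.2652572355 = -0.2288323318
Theta = -2.9841062304 + (0.1075271565) + (-0.2288323318) = -3.105411

Answer: Theta = -3.105411


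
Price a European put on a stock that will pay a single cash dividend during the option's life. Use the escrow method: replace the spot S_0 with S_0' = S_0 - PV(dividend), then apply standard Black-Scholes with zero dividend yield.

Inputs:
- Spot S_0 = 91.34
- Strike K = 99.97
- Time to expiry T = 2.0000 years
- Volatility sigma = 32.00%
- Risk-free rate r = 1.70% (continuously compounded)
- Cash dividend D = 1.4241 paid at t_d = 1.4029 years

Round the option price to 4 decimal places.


PV(D) = D * exp(-r * t_d) = 1.4241 * 0.97643285 = 1.39053802
S_0' = S_0 - PV(D) = 91.3400 - 1.39053802 = 89.94946198
d1 = (ln(S_0'/K) + (r + sigma^2/2)*T) / (sigma*sqrt(T)) = 0.06801006
d2 = d1 - sigma*sqrt(T) = -0.38453828
exp(-rT) = 0.96657150
N(-d1) = 0.47288881; N(-d2) = 0.64971024
P = K * exp(-rT) * N(-d2) - S_0' * N(-d1) = 99.9700 * 0.96657150 * 0.64971024 - 89.94946198 * 0.47288881 = 20.2442

Answer: Price = 20.2442


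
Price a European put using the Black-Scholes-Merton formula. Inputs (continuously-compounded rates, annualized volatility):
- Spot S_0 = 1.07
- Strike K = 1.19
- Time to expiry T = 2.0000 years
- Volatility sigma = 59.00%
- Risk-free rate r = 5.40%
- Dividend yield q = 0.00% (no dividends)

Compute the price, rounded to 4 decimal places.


d1 = (ln(S/K) + (r - q + 0.5*sigma^2) * T) / (sigma * sqrt(T)) = 0.41923683
d2 = d1 - sigma * sqrt(T) = -0.41514917
exp(-rT) = 0.89762760; exp(-qT) = 1.00000000
P = K * exp(-rT) * N(-d2) - S_0 * exp(-qT) * N(-d1)
N(-d1) = 0.33752153; N(-d2) = 0.66098365
P = 1.1900 * 0.89762760 * 0.66098365 - 1.0700 * 1.00000000 * 0.33752153 = 0.3449

Answer: Price = 0.3449


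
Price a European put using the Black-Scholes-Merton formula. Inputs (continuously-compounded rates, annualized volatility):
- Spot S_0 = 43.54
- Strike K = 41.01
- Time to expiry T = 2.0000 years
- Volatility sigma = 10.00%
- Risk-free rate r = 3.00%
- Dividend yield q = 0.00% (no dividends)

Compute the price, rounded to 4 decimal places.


d1 = (ln(S/K) + (r - q + 0.5*sigma^2) * T) / (sigma * sqrt(T)) = 0.91827797
d2 = d1 - sigma * sqrt(T) = 0.77685662
exp(-rT) = 0.94176453; exp(-qT) = 1.00000000
P = K * exp(-rT) * N(-d2) - S_0 * exp(-qT) * N(-d1)
N(-d1) = 0.17923668; N(-d2) = 0.21862168
P = 41.0100 * 0.94176453 * 0.21862168 - 43.5400 * 1.00000000 * 0.17923668 = 0.6396

Answer: Price = 0.6396


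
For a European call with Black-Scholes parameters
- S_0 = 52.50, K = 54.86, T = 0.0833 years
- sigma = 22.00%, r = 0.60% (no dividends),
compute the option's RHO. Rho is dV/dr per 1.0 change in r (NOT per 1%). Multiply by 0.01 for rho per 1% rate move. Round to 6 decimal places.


Answer: Rho = 1.081950

Derivation:
d1 = -0.6528878843; d2 = -0.7163837109
phi(d1) = 0.3223653247; exp(-qT) = 1.0000000000; exp(-rT) = 0.9995003249
N(d2) = 0.2368772251
Rho = K*T*exp(-rT)*N(d2) = 54.8600 * 0.0833 * 0.9995003249 * 0.2368772251 = 1.081950


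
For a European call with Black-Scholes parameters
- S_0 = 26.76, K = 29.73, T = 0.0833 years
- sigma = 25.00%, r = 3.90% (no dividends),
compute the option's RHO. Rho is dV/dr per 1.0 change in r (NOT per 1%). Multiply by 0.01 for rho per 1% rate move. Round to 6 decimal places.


Answer: Rho = 0.181605

Derivation:
d1 = -1.3775549068; d2 = -1.4497092552
phi(d1) = 0.1544681591; exp(-qT) = 1.0000000000; exp(-rT) = 0.9967565713
N(d2) = 0.0735698069
Rho = K*T*exp(-rT)*N(d2) = 29.7300 * 0.0833 * 0.9967565713 * 0.0735698069 = 0.181605


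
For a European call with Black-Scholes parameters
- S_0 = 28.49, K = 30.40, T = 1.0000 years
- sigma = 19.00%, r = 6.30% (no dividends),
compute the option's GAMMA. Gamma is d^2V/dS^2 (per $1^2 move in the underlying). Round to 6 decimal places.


d1 = 0.0850554742; d2 = -0.1049445258
phi(d1) = 0.3975018265; exp(-qT) = 1.0000000000; exp(-rT) = 0.9389434737
Gamma = exp(-qT) * phi(d1) / (S * sigma * sqrt(T)) = 1.0000000000 * 0.3975018265 / (28.4900 * 0.1900 * 1.0000000000) = 0.073433

Answer: Gamma = 0.073433


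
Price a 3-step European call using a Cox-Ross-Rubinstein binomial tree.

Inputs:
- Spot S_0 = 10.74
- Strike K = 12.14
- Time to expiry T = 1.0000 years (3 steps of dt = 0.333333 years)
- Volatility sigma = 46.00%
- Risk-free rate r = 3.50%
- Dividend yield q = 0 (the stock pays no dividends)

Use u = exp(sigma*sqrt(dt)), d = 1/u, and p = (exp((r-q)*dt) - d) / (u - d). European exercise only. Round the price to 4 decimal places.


Answer: Price = V(0,0) = 1.6801

Derivation:
dt = T/N = 0.333333
u = exp(sigma*sqrt(dt)) = 1.304189; d = 1/u = 0.766760
p = (exp((r-q)*dt) - d) / (u - d) = 0.455828
Discount per step: exp(-r*dt) = 0.988401
Stock lattice S(k, i) with i counting down-moves:
  k=0: S(0,0) = 10.7400
  k=1: S(1,0) = 14.0070; S(1,1) = 8.2350
  k=2: S(2,0) = 18.2678; S(2,1) = 10.7400; S(2,2) = 6.3143
  k=3: S(3,0) = 23.8246; S(3,1) = 14.0070; S(3,2) = 8.2350; S(3,3) = 4.8415
Terminal payoffs V(N, i) = max(S_T - K, 0):
  V(3,0) = 11.684595; V(3,1) = 1.866986; V(3,2) = 0.000000; V(3,3) = 0.000000
Backward induction: V(k, i) = exp(-r*dt) * [p * V(k+1, i) + (1-p) * V(k+1, i+1)].
  V(2,0) = exp(-r*dt) * [p*11.684595 + (1-p)*1.866986] = 6.268563
  V(2,1) = exp(-r*dt) * [p*1.866986 + (1-p)*0.000000] = 0.841153
  V(2,2) = exp(-r*dt) * [p*0.000000 + (1-p)*0.000000] = 0.000000
  V(1,0) = exp(-r*dt) * [p*6.268563 + (1-p)*0.841153] = 3.276665
  V(1,1) = exp(-r*dt) * [p*0.841153 + (1-p)*0.000000] = 0.378974
  V(0,0) = exp(-r*dt) * [p*3.276665 + (1-p)*0.378974] = 1.680106


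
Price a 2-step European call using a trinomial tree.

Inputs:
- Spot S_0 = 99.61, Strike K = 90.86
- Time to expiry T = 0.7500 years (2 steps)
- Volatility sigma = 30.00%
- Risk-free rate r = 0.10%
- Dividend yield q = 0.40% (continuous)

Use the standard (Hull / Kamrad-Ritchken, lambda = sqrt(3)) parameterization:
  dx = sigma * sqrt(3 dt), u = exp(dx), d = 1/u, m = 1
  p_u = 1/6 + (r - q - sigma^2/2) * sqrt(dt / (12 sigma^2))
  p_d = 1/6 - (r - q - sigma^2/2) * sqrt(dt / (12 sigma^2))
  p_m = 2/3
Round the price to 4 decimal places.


dt = T/N = 0.375000; dx = sigma*sqrt(3*dt) = 0.318198
u = exp(dx) = 1.374648; d = 1/u = 0.727459
p_u = 0.138382, p_m = 0.666667, p_d = 0.194951
Discount per step: exp(-r*dt) = 0.999625
Stock lattice S(k, j) with j the centered position index:
  k=0: S(0,+0) = 99.6100
  k=1: S(1,-1) = 72.4622; S(1,+0) = 99.6100; S(1,+1) = 136.9287
  k=2: S(2,-2) = 52.7132; S(2,-1) = 72.4622; S(2,+0) = 99.6100; S(2,+1) = 136.9287; S(2,+2) = 188.2289
Terminal payoffs V(N, j) = max(S_T - K, 0):
  V(2,-2) = 0.000000; V(2,-1) = 0.000000; V(2,+0) = 8.750000; V(2,+1) = 46.068736; V(2,+2) = 97.368879
Backward induction: V(k, j) = exp(-r*dt) * [p_u * V(k+1, j+1) + p_m * V(k+1, j) + p_d * V(k+1, j-1)]
  V(1,-1) = exp(-r*dt) * [p_u*8.750000 + p_m*0.000000 + p_d*0.000000] = 1.210392
  V(1,+0) = exp(-r*dt) * [p_u*46.068736 + p_m*8.750000 + p_d*0.000000] = 12.203858
  V(1,+1) = exp(-r*dt) * [p_u*97.368879 + p_m*46.068736 + p_d*8.750000] = 45.875243
  V(0,+0) = exp(-r*dt) * [p_u*45.875243 + p_m*12.203858 + p_d*1.210392] = 14.714679

Answer: Price = V(0,0) = 14.7147


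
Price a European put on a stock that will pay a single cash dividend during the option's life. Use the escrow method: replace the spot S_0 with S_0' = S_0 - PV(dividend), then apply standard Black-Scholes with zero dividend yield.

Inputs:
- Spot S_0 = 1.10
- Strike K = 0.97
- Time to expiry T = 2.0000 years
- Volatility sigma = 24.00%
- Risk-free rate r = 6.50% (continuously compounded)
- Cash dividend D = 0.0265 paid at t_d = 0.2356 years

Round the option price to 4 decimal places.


Answer: Price = 0.0474

Derivation:
PV(D) = D * exp(-r * t_d) = 0.0265 * 0.98480266 = 0.02609727
S_0' = S_0 - PV(D) = 1.1000 - 0.02609727 = 1.07390273
d1 = (ln(S_0'/K) + (r + sigma^2/2)*T) / (sigma*sqrt(T)) = 0.85253104
d2 = d1 - sigma*sqrt(T) = 0.51311979
exp(-rT) = 0.87809543
N(-d1) = 0.19695971; N(-d2) = 0.30393377
P = K * exp(-rT) * N(-d2) - S_0' * N(-d1) = 0.9700 * 0.87809543 * 0.30393377 - 1.07390273 * 0.19695971 = 0.0474


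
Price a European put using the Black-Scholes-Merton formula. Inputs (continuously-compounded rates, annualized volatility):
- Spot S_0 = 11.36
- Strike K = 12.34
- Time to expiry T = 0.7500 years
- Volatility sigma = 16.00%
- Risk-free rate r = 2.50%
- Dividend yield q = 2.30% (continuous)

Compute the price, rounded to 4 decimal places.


d1 = (ln(S/K) + (r - q + 0.5*sigma^2) * T) / (sigma * sqrt(T)) = -0.51707205
d2 = d1 - sigma * sqrt(T) = -0.65563612
exp(-rT) = 0.98142469; exp(-qT) = 0.98289793
P = K * exp(-rT) * N(-d2) - S_0 * exp(-qT) * N(-d1)
N(-d1) = 0.69744707; N(-d2) = 0.74397086
P = 12.3400 * 0.98142469 * 0.74397086 - 11.3600 * 0.98289793 * 0.69744707 = 1.2226

Answer: Price = 1.2226


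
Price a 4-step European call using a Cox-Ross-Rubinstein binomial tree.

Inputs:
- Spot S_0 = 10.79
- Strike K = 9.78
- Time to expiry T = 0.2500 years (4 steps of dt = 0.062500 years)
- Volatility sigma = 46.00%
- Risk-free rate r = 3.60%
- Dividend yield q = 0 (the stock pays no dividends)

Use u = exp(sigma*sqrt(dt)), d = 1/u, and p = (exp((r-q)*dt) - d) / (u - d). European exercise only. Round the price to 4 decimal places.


Answer: Price = V(0,0) = 1.6327

Derivation:
dt = T/N = 0.062500
u = exp(sigma*sqrt(dt)) = 1.121873; d = 1/u = 0.891366
p = (exp((r-q)*dt) - d) / (u - d) = 0.481054
Discount per step: exp(-r*dt) = 0.997753
Stock lattice S(k, i) with i counting down-moves:
  k=0: S(0,0) = 10.7900
  k=1: S(1,0) = 12.1050; S(1,1) = 9.6178
  k=2: S(2,0) = 13.5803; S(2,1) = 10.7900; S(2,2) = 8.5730
  k=3: S(3,0) = 15.2354; S(3,1) = 12.1050; S(3,2) = 9.6178; S(3,3) = 7.6417
  k=4: S(4,0) = 17.0922; S(4,1) = 13.5803; S(4,2) = 10.7900; S(4,3) = 8.5730; S(4,4) = 6.8116
Terminal payoffs V(N, i) = max(S_T - K, 0):
  V(4,0) = 7.312158; V(4,1) = 3.800294; V(4,2) = 1.010000; V(4,3) = 0.000000; V(4,4) = 0.000000
Backward induction: V(k, i) = exp(-r*dt) * [p * V(k+1, i) + (1-p) * V(k+1, i+1)].
  V(3,0) = exp(-r*dt) * [p*7.312158 + (1-p)*3.800294] = 5.477351
  V(3,1) = exp(-r*dt) * [p*3.800294 + (1-p)*1.010000] = 2.346995
  V(3,2) = exp(-r*dt) * [p*1.010000 + (1-p)*0.000000] = 0.484772
  V(3,3) = exp(-r*dt) * [p*0.000000 + (1-p)*0.000000] = 0.000000
  V(2,0) = exp(-r*dt) * [p*5.477351 + (1-p)*2.346995] = 3.844205
  V(2,1) = exp(-r*dt) * [p*2.346995 + (1-p)*0.484772] = 1.377498
  V(2,2) = exp(-r*dt) * [p*0.484772 + (1-p)*0.000000] = 0.232677
  V(1,0) = exp(-r*dt) * [p*3.844205 + (1-p)*1.377498] = 2.558354
  V(1,1) = exp(-r*dt) * [p*1.377498 + (1-p)*0.232677] = 0.781637
  V(0,0) = exp(-r*dt) * [p*2.558354 + (1-p)*0.781637] = 1.632656


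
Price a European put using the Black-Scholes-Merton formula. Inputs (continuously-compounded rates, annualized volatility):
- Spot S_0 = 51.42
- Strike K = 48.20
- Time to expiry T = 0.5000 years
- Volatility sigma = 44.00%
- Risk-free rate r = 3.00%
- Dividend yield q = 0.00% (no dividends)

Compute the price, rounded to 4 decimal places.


Answer: Price = 4.3421

Derivation:
d1 = (ln(S/K) + (r - q + 0.5*sigma^2) * T) / (sigma * sqrt(T)) = 0.41162672
d2 = d1 - sigma * sqrt(T) = 0.10049974
exp(-rT) = 0.98511194; exp(-qT) = 1.00000000
P = K * exp(-rT) * N(-d2) - S_0 * exp(-qT) * N(-d1)
N(-d1) = 0.34030652; N(-d2) = 0.45997379
P = 48.2000 * 0.98511194 * 0.45997379 - 51.4200 * 1.00000000 * 0.34030652 = 4.3421


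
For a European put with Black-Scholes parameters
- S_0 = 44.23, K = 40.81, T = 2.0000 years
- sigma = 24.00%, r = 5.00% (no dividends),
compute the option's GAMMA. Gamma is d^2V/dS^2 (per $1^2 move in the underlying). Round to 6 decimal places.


Answer: Gamma = 0.020779

Derivation:
d1 = 0.7014385616; d2 = 0.3620273066
phi(d1) = 0.3119393313; exp(-qT) = 1.0000000000; exp(-rT) = 0.9048374180
Gamma = exp(-qT) * phi(d1) / (S * sigma * sqrt(T)) = 1.0000000000 * 0.3119393313 / (44.2300 * 0.2400 * 1.4142135624) = 0.020779


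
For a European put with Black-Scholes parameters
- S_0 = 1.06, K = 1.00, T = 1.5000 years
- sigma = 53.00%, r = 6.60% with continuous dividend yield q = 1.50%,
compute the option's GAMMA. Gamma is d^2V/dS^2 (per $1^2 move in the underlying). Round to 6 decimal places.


d1 = 0.5321769243; d2 = -0.1169378575
phi(d1) = 0.3462671567; exp(-qT) = 0.9777512372; exp(-rT) = 0.9057427080
Gamma = exp(-qT) * phi(d1) / (S * sigma * sqrt(T)) = 0.9777512372 * 0.3462671567 / (1.0600 * 0.5300 * 1.2247448714) = 0.492053

Answer: Gamma = 0.492053


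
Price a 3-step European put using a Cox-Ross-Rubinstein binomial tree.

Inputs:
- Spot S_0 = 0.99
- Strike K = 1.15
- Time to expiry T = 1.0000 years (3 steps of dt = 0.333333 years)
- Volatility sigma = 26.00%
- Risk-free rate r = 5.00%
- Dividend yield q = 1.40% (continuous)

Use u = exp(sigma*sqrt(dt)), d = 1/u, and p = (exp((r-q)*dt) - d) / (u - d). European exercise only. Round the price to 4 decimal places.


Answer: Price = V(0,0) = 0.1665

Derivation:
dt = T/N = 0.333333
u = exp(sigma*sqrt(dt)) = 1.161963; d = 1/u = 0.860612
p = (exp((r-q)*dt) - d) / (u - d) = 0.502603
Discount per step: exp(-r*dt) = 0.983471
Stock lattice S(k, i) with i counting down-moves:
  k=0: S(0,0) = 0.9900
  k=1: S(1,0) = 1.1503; S(1,1) = 0.8520
  k=2: S(2,0) = 1.3367; S(2,1) = 0.9900; S(2,2) = 0.7332
  k=3: S(3,0) = 1.5531; S(3,1) = 1.1503; S(3,2) = 0.8520; S(3,3) = 0.6310
Terminal payoffs V(N, i) = max(K - S_T, 0):
  V(3,0) = 0.000000; V(3,1) = 0.000000; V(3,2) = 0.297994; V(3,3) = 0.518958
Backward induction: V(k, i) = exp(-r*dt) * [p * V(k+1, i) + (1-p) * V(k+1, i+1)].
  V(2,0) = exp(-r*dt) * [p*0.000000 + (1-p)*0.000000] = 0.000000
  V(2,1) = exp(-r*dt) * [p*0.000000 + (1-p)*0.297994] = 0.145771
  V(2,2) = exp(-r*dt) * [p*0.297994 + (1-p)*0.518958] = 0.401159
  V(1,0) = exp(-r*dt) * [p*0.000000 + (1-p)*0.145771] = 0.071308
  V(1,1) = exp(-r*dt) * [p*0.145771 + (1-p)*0.401159] = 0.268291
  V(0,0) = exp(-r*dt) * [p*0.071308 + (1-p)*0.268291] = 0.166489


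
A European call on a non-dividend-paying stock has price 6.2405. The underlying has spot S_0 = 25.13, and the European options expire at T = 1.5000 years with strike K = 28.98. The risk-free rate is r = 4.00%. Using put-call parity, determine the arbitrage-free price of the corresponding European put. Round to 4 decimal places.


Put-call parity: C - P = S_0 * exp(-qT) - K * exp(-rT).
S_0 * exp(-qT) = 25.1300 * 1.00000000 = 25.13000000
K * exp(-rT) = 28.9800 * 0.94176453 = 27.29233618
P = C - S*exp(-qT) + K*exp(-rT)
P = 6.2405 - 25.13000000 + 27.29233618 = 8.4028

Answer: Put price = 8.4028


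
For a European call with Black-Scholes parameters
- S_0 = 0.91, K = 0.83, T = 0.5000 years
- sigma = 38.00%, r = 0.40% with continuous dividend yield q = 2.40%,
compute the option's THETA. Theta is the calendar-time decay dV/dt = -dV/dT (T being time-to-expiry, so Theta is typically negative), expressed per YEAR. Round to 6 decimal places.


Answer: Theta = -0.074933

Derivation:
d1 = 0.4395930225; d2 = 0.1708924456
phi(d1) = 0.3621997058; exp(-qT) = 0.9880717129; exp(-rT) = 0.9980019987
Theta = -S*exp(-qT)*phi(d1)*sigma/(2*sqrt(T)) - r*K*exp(-rT)*N(d2) + q*S*exp(-qT)*N(d1)
N(d1) = 0.6698840524; N(d2) = 0.5678458316; sqrt(T) = 0.7071067812
Term 1 = -0.9100 * 0.9880717129 * 0.3621997058 * 0.3800 / (2 * 0.7071067812) = -0.0875077567
Term 2 = -0.0040 * 0.8300 * 0.9980019987 * 0.5678458316 = -0.0018814814
Term 3 = 0.0240 * 0.9100 * 0.9880717129 * 0.6698840524 = 0.0144557537
Theta = -0.0875077567 + (-0.0018814814) + (0.0144557537) = -0.074933


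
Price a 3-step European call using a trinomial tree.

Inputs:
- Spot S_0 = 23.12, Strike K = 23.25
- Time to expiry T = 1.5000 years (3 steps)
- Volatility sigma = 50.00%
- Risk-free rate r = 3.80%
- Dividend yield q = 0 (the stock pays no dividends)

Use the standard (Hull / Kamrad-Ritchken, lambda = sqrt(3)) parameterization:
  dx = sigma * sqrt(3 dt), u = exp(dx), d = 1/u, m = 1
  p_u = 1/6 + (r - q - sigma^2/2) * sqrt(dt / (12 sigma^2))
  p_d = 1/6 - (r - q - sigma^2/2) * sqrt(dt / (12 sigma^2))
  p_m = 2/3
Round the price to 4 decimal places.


dt = T/N = 0.500000; dx = sigma*sqrt(3*dt) = 0.612372
u = exp(dx) = 1.844803; d = 1/u = 0.542063
p_u = 0.131149, p_m = 0.666667, p_d = 0.202184
Discount per step: exp(-r*dt) = 0.981179
Stock lattice S(k, j) with j the centered position index:
  k=0: S(0,+0) = 23.1200
  k=1: S(1,-1) = 12.5325; S(1,+0) = 23.1200; S(1,+1) = 42.6518
  k=2: S(2,-2) = 6.7934; S(2,-1) = 12.5325; S(2,+0) = 23.1200; S(2,+1) = 42.6518; S(2,+2) = 78.6842
  k=3: S(3,-3) = 3.6825; S(3,-2) = 6.7934; S(3,-1) = 12.5325; S(3,+0) = 23.1200; S(3,+1) = 42.6518; S(3,+2) = 78.6842; S(3,+3) = 145.1569
Terminal payoffs V(N, j) = max(S_T - K, 0):
  V(3,-3) = 0.000000; V(3,-2) = 0.000000; V(3,-1) = 0.000000; V(3,+0) = 0.000000; V(3,+1) = 19.401843; V(3,+2) = 55.434243; V(3,+3) = 121.906918
Backward induction: V(k, j) = exp(-r*dt) * [p_u * V(k+1, j+1) + p_m * V(k+1, j) + p_d * V(k+1, j-1)]
  V(2,-2) = exp(-r*dt) * [p_u*0.000000 + p_m*0.000000 + p_d*0.000000] = 0.000000
  V(2,-1) = exp(-r*dt) * [p_u*0.000000 + p_m*0.000000 + p_d*0.000000] = 0.000000
  V(2,+0) = exp(-r*dt) * [p_u*19.401843 + p_m*0.000000 + p_d*0.000000] = 2.496644
  V(2,+1) = exp(-r*dt) * [p_u*55.434243 + p_m*19.401843 + p_d*0.000000] = 19.824445
  V(2,+2) = exp(-r*dt) * [p_u*121.906918 + p_m*55.434243 + p_d*19.401843] = 55.796616
  V(1,-1) = exp(-r*dt) * [p_u*2.496644 + p_m*0.000000 + p_d*0.000000] = 0.321270
  V(1,+0) = exp(-r*dt) * [p_u*19.824445 + p_m*2.496644 + p_d*0.000000] = 4.184128
  V(1,+1) = exp(-r*dt) * [p_u*55.796616 + p_m*19.824445 + p_d*2.496644] = 20.642790
  V(0,+0) = exp(-r*dt) * [p_u*20.642790 + p_m*4.184128 + p_d*0.321270] = 5.456983

Answer: Price = V(0,0) = 5.4570


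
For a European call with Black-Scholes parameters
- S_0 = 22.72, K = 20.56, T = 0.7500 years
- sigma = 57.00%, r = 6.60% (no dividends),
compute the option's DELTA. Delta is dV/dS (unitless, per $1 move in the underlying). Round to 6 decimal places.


d1 = 0.5494665875; d2 = 0.0558321073
phi(d1) = 0.3430444328; exp(-qT) = 1.0000000000; exp(-rT) = 0.9517051581
N(d1) = 0.7086573558
Delta = exp(-qT) * N(d1) = 1.0000000000 * 0.7086573558 = 0.708657

Answer: Delta = 0.708657


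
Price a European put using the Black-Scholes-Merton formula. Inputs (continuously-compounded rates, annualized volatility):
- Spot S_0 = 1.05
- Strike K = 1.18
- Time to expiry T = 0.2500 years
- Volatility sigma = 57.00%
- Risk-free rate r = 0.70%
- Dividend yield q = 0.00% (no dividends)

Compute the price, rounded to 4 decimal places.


d1 = (ln(S/K) + (r - q + 0.5*sigma^2) * T) / (sigma * sqrt(T)) = -0.26091851
d2 = d1 - sigma * sqrt(T) = -0.54591851
exp(-rT) = 0.99825153; exp(-qT) = 1.00000000
P = K * exp(-rT) * N(-d2) - S_0 * exp(-qT) * N(-d1)
N(-d1) = 0.60292232; N(-d2) = 0.70743902
P = 1.1800 * 0.99825153 * 0.70743902 - 1.0500 * 1.00000000 * 0.60292232 = 0.2003

Answer: Price = 0.2003


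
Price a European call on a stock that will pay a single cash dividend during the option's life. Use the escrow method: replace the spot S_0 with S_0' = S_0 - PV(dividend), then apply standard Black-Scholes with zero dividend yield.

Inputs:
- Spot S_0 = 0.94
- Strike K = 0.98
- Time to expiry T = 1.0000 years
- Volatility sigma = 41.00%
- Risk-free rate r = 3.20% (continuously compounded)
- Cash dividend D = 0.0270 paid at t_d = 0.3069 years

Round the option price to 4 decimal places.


Answer: Price = 0.1340

Derivation:
PV(D) = D * exp(-r * t_d) = 0.0270 * 0.99022727 = 0.02673614
S_0' = S_0 - PV(D) = 0.9400 - 0.02673614 = 0.91326386
d1 = (ln(S_0'/K) + (r + sigma^2/2)*T) / (sigma*sqrt(T)) = 0.11102994
d2 = d1 - sigma*sqrt(T) = -0.29897006
exp(-rT) = 0.96850658
N(d1) = 0.54420370; N(d2) = 0.38248144
C = S_0' * N(d1) - K * exp(-rT) * N(d2) = 0.91326386 * 0.54420370 - 0.9800 * 0.96850658 * 0.38248144 = 0.1340


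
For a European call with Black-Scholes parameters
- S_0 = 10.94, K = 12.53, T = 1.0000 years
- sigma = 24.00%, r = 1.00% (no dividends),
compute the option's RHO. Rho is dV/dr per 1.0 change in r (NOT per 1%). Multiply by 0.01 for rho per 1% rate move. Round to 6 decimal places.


Answer: Rho = 3.223757

Derivation:
d1 = -0.4037498830; d2 = -0.6437498830
phi(d1) = 0.3677155811; exp(-qT) = 1.0000000000; exp(-rT) = 0.9900498337
N(d2) = 0.2598688186
Rho = K*T*exp(-rT)*N(d2) = 12.5300 * 1.0000 * 0.9900498337 * 0.2598688186 = 3.223757


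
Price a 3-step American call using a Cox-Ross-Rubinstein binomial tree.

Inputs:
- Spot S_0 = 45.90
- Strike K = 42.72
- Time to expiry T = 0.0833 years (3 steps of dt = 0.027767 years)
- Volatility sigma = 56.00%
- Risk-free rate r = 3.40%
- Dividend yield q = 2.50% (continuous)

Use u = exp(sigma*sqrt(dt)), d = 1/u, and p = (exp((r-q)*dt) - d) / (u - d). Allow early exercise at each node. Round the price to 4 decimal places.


dt = T/N = 0.027767
u = exp(sigma*sqrt(dt)) = 1.097807; d = 1/u = 0.910907
p = (exp((r-q)*dt) - d) / (u - d) = 0.478025
Discount per step: exp(-r*dt) = 0.999056
Stock lattice S(k, i) with i counting down-moves:
  k=0: S(0,0) = 45.9000
  k=1: S(1,0) = 50.3893; S(1,1) = 41.8106
  k=2: S(2,0) = 55.3178; S(2,1) = 45.9000; S(2,2) = 38.0856
  k=3: S(3,0) = 60.7283; S(3,1) = 50.3893; S(3,2) = 41.8106; S(3,3) = 34.6924
Terminal payoffs V(N, i) = max(S_T - K, 0):
  V(3,0) = 18.008257; V(3,1) = 7.669347; V(3,2) = 0.000000; V(3,3) = 0.000000
Backward induction: V(k, i) = exp(-r*dt) * [p * V(k+1, i) + (1-p) * V(k+1, i+1)]; then take max(V_cont, immediate exercise) for American.
  V(2,0) = exp(-r*dt) * [p*18.008257 + (1-p)*7.669347] = 12.599709; exercise = 12.597784; V(2,0) = max -> 12.599709
  V(2,1) = exp(-r*dt) * [p*7.669347 + (1-p)*0.000000] = 3.662684; exercise = 3.180000; V(2,1) = max -> 3.662684
  V(2,2) = exp(-r*dt) * [p*0.000000 + (1-p)*0.000000] = 0.000000; exercise = 0.000000; V(2,2) = max -> 0.000000
  V(1,0) = exp(-r*dt) * [p*12.599709 + (1-p)*3.662684] = 7.927322; exercise = 7.669347; V(1,0) = max -> 7.927322
  V(1,1) = exp(-r*dt) * [p*3.662684 + (1-p)*0.000000] = 1.749204; exercise = 0.000000; V(1,1) = max -> 1.749204
  V(0,0) = exp(-r*dt) * [p*7.927322 + (1-p)*1.749204] = 4.698065; exercise = 3.180000; V(0,0) = max -> 4.698065

Answer: Price = V(0,0) = 4.6981


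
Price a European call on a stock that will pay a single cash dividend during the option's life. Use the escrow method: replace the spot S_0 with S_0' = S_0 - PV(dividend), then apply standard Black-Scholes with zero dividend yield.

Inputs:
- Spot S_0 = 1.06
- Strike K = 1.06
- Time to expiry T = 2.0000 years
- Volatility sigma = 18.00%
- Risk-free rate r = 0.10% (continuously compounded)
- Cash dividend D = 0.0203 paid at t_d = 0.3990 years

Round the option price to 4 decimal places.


PV(D) = D * exp(-r * t_d) = 0.0203 * 0.99960108 = 0.02029190
S_0' = S_0 - PV(D) = 1.0600 - 0.02029190 = 1.03970810
d1 = (ln(S_0'/K) + (r + sigma^2/2)*T) / (sigma*sqrt(T)) = 0.05920484
d2 = d1 - sigma*sqrt(T) = -0.19535361
exp(-rT) = 0.99800200
N(d1) = 0.52360552; N(d2) = 0.42255807
C = S_0' * N(d1) - K * exp(-rT) * N(d2) = 1.03970810 * 0.52360552 - 1.0600 * 0.99800200 * 0.42255807 = 0.0974

Answer: Price = 0.0974


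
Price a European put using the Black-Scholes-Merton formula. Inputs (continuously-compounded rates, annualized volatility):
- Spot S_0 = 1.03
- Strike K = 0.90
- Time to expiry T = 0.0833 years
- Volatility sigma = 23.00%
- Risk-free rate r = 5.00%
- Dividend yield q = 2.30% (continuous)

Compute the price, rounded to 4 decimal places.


Answer: Price = 0.0005

Derivation:
d1 = (ln(S/K) + (r - q + 0.5*sigma^2) * T) / (sigma * sqrt(T)) = 2.09954056
d2 = d1 - sigma * sqrt(T) = 2.03315856
exp(-rT) = 0.99584366; exp(-qT) = 0.99808593
P = K * exp(-rT) * N(-d2) - S_0 * exp(-qT) * N(-d1)
N(-d1) = 0.01788464; N(-d2) = 0.02101825
P = 0.9000 * 0.99584366 * 0.02101825 - 1.0300 * 0.99808593 * 0.01788464 = 0.0005


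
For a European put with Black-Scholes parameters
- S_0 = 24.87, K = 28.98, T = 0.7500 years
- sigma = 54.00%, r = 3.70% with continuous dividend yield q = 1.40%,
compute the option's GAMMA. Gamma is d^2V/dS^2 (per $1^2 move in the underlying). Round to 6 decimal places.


Answer: Gamma = 0.033889

Derivation:
d1 = -0.0563315934; d2 = -0.5239853114
phi(d1) = 0.3983098108; exp(-qT) = 0.9895549326; exp(-rT) = 0.9726314943
Gamma = exp(-qT) * phi(d1) / (S * sigma * sqrt(T)) = 0.9895549326 * 0.3983098108 / (24.8700 * 0.5400 * 0.8660254038) = 0.033889


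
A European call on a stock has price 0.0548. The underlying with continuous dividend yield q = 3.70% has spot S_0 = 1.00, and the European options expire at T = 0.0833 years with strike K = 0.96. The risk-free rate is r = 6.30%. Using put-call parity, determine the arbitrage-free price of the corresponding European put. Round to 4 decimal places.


Put-call parity: C - P = S_0 * exp(-qT) - K * exp(-rT).
S_0 * exp(-qT) = 1.0000 * 0.99692264 = 0.99692264
K * exp(-rT) = 0.9600 * 0.99476585 = 0.95497521
P = C - S*exp(-qT) + K*exp(-rT)
P = 0.0548 - 0.99692264 + 0.95497521 = 0.0129

Answer: Put price = 0.0129


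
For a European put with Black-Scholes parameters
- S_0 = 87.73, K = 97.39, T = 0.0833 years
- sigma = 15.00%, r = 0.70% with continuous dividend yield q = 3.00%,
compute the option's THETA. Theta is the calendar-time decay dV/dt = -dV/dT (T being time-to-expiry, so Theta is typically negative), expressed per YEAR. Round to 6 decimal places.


Answer: Theta = -2.396365

Derivation:
d1 = -2.4354825708; d2 = -2.4787751799
phi(d1) = 0.0205534553; exp(-qT) = 0.9975041199; exp(-rT) = 0.9994170700
Theta = -S*exp(-qT)*phi(d1)*sigma/(2*sqrt(T)) + r*K*exp(-rT)*N(-d2) - q*S*exp(-qT)*N(-d1)
N(-d1) = 0.9925640295; N(-d2) = 0.9934082813; sqrt(T) = 0.2886173938
Term 1 = -87.7300 * 0.9975041199 * 0.0205534553 * 0.1500 / (2 * 0.2886173938) = -0.4673975515
Term 2 = 0.0070 * 97.3900 * 0.9994170700 * 0.9934082813 = 0.6768414463
Term 3 = -0.0300 * 87.7300 * 0.9975041199 * 0.9925640295 = -2.6058092086
Theta = -0.4673975515 + (0.6768414463) + (-2.6058092086) = -2.396365
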